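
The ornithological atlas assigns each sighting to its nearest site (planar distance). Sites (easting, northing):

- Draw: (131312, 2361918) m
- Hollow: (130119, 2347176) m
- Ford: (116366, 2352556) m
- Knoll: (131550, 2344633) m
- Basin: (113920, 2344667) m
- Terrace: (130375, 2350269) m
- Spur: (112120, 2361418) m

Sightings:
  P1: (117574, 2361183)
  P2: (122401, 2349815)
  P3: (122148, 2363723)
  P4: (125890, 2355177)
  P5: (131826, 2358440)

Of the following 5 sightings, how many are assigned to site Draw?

P1 → Spur
P2 → Ford
P3 → Draw
P4 → Terrace
P5 → Draw
2 of the 5 go to Draw.

2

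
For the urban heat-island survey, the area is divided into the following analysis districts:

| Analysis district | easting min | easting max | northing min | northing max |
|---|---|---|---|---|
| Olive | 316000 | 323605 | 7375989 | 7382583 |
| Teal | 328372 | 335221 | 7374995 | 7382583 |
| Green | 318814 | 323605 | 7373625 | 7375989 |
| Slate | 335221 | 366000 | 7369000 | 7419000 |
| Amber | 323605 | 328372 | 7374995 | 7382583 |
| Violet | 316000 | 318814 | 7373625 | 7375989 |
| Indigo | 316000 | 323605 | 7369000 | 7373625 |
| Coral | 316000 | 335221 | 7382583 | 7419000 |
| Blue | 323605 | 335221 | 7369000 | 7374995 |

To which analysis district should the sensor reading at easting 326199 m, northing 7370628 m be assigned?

Blue

The point has easting = 326199 and northing = 7370628.
Only Blue satisfies 323605 ≤ easting ≤ 335221 and 7369000 ≤ northing ≤ 7374995.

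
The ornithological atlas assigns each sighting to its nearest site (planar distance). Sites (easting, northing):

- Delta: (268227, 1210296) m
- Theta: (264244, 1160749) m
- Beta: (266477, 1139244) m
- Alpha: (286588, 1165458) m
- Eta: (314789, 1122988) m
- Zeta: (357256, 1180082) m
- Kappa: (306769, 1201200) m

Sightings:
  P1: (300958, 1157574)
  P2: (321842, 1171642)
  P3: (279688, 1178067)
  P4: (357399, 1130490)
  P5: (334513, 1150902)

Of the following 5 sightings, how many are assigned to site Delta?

P1 → Alpha
P2 → Kappa
P3 → Alpha
P4 → Eta
P5 → Eta
0 of the 5 go to Delta.

0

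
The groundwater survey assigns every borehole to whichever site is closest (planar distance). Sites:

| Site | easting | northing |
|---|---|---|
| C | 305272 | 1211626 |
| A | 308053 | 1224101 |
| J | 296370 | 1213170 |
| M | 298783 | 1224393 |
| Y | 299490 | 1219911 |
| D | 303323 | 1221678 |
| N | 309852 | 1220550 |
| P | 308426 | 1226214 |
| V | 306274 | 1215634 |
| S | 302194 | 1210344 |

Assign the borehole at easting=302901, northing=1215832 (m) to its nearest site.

V

Squared distances to each site:
C: 23312077.000; A: 94919465.000; J: 49740205.000; M: 90248645.000; Y: 28273162.000; D: 34353800.000; N: 70575925.000; P: 138311549.000; V: 11416333.000; S: 30617993.000.
Minimum at V.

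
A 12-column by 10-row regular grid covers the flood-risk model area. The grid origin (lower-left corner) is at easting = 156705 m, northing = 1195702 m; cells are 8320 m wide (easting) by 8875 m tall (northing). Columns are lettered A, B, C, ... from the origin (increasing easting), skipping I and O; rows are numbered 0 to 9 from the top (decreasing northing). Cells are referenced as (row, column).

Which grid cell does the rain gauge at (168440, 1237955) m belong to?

(5, B)

Column index: ⌊(168440 − 156705) / 8320⌋ = ⌊1.410⌋ = 1 → column B
Row offset from origin: ⌊(1237955 − 1195702) / 8875⌋ = ⌊4.761⌋ = 4 → row 5 (counted from top)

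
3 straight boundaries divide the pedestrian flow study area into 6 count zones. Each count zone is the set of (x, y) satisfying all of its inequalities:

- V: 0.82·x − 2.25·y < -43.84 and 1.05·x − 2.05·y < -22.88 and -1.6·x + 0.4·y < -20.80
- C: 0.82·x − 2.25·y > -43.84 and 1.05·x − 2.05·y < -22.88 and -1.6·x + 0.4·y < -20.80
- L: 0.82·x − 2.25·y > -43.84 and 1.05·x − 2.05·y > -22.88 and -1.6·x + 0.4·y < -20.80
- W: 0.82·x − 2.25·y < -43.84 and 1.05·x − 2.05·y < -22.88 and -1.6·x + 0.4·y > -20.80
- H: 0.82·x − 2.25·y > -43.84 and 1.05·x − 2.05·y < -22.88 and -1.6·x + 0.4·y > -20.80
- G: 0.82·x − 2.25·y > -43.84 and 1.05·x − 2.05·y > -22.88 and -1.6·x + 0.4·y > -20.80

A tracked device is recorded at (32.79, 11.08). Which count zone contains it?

0.82·32.79 − 2.25·11.08 = 1.958, which is > -43.84
1.05·32.79 − 2.05·11.08 = 11.715, which is > -22.88
-1.6·32.79 + 0.4·11.08 = -48.032, which is < -20.80
This sign pattern matches L.

L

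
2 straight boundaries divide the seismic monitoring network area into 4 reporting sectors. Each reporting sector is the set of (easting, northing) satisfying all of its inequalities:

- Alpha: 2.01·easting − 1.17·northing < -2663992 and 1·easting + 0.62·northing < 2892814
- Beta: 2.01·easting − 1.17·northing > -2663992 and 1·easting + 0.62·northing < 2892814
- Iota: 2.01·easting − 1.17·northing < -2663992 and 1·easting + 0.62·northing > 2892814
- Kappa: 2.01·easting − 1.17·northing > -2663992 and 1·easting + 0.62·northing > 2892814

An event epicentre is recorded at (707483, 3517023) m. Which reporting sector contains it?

Alpha

2.01·707483 − 1.17·3517023 = -2692876.080, which is < -2663992
1·707483 + 0.62·3517023 = 2888037.260, which is < 2892814
This sign pattern matches Alpha.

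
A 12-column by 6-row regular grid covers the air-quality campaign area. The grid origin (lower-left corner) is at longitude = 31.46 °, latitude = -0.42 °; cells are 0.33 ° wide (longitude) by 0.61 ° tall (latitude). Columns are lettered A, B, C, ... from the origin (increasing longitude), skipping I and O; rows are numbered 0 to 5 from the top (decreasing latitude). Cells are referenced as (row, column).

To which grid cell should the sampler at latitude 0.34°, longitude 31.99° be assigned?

(4, B)

Column index: ⌊(31.99 − 31.46) / 0.33⌋ = ⌊1.606⌋ = 1 → column B
Row offset from origin: ⌊(0.34 − -0.42) / 0.61⌋ = ⌊1.246⌋ = 1 → row 4 (counted from top)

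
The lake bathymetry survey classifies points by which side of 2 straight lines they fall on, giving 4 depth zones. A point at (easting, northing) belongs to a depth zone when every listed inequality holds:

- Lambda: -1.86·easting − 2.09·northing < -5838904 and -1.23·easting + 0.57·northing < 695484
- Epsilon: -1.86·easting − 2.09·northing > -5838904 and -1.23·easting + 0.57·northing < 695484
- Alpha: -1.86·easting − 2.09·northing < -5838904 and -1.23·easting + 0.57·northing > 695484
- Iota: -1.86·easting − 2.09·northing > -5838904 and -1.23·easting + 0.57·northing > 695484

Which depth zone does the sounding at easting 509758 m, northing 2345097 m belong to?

Alpha

-1.86·509758 − 2.09·2345097 = -5849402.610, which is < -5838904
-1.23·509758 + 0.57·2345097 = 709702.950, which is > 695484
This sign pattern matches Alpha.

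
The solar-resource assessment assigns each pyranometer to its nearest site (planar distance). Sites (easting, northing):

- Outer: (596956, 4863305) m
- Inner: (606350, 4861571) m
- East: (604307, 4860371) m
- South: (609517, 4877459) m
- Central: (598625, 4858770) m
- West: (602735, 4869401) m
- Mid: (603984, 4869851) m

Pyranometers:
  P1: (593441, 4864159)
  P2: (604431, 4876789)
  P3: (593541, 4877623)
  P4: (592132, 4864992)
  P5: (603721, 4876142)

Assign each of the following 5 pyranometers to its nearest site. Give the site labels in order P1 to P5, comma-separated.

Outer, South, West, Outer, South

P1 → Outer (d²=13084541.00)
P2 → South (d²=26316296.00)
P3 → West (d²=152130920.00)
P4 → Outer (d²=26116945.00)
P5 → South (d²=35328105.00)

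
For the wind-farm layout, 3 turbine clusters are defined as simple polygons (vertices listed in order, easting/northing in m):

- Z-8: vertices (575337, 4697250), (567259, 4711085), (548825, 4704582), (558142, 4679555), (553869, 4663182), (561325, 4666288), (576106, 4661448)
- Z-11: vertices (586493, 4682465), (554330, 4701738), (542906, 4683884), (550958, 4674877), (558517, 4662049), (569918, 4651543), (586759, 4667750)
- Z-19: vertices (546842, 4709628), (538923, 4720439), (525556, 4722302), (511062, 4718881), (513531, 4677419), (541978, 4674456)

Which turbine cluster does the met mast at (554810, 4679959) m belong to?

Z-11

Cast a ray rightward from (554810, 4679959). For each polygon, the edges (by vertex number in listed order) whose endpoints lie on opposite sides of northing = 4679959, where each meets that height, and whether that is right or left of the point:
Z-8: 3–4 at easting≈557991.6 (right), 7–1 at easting≈575708.4 (right) → 2 crossings.
Z-11: 3–4 at easting≈546414.8 (left), 7–1 at easting≈586538.3 (right) → 1 crossing.
Z-19: 4–5 at easting≈513379.7 (left), 6–1 at easting≈542739.0 (left) → 0 crossings.
Only Z-11 has an odd count, so the point is inside Z-11.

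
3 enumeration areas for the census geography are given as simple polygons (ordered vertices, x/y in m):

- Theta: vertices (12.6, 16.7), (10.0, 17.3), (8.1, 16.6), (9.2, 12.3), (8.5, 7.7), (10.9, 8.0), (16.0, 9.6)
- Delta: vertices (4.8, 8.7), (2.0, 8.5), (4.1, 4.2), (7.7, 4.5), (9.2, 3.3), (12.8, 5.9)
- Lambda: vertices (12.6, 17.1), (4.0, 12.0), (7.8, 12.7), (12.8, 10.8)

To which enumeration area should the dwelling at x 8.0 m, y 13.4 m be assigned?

Lambda

Cast a ray rightward from (8.0, 13.4). For each polygon, the edges (by vertex number in listed order) whose endpoints lie on opposite sides of y = 13.4, where each meets that height, and whether that is right or left of the point:
Theta: 3–4 at x≈8.92 (right), 7–1 at x≈14.18 (right) → 2 crossings.
Delta: no edge straddles that height → 0 crossings.
Lambda: 1–2 at x≈6.36 (left), 4–1 at x≈12.72 (right) → 1 crossing.
Only Lambda has an odd count, so the point is inside Lambda.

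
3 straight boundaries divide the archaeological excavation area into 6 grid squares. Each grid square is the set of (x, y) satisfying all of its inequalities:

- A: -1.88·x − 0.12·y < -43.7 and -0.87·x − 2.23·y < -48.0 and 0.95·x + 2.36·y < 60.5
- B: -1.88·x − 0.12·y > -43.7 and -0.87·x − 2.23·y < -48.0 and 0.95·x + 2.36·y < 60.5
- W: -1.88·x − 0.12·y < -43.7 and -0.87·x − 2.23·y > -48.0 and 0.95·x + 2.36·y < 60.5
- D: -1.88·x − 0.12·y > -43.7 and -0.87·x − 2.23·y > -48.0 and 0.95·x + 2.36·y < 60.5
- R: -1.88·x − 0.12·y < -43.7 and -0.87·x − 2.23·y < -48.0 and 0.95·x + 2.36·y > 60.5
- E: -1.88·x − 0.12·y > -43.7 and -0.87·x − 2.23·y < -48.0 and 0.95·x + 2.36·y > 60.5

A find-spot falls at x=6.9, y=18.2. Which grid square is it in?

D

-1.88·6.9 − 0.12·18.2 = -15.156, which is > -43.7
-0.87·6.9 − 2.23·18.2 = -46.589, which is > -48.0
0.95·6.9 + 2.36·18.2 = 49.507, which is < 60.5
This sign pattern matches D.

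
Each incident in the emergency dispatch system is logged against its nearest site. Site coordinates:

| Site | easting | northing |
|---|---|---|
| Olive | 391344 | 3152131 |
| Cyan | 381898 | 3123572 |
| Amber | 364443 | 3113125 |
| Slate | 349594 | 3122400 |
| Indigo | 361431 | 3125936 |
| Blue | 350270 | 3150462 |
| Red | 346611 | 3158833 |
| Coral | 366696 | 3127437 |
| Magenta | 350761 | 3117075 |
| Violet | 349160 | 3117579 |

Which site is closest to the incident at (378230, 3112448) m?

Squared distances to each site:
Olive: 1746717485.000; Cyan: 137197600.000; Amber: 190539698.000; Slate: 919062800.000; Indigo: 464132545.000; Blue: 2226825796.000; Red: 3151329386.000; Coral: 357703277.000; Magenta: 775955090.000; Violet: 871392061.000.
Minimum at Cyan.

Cyan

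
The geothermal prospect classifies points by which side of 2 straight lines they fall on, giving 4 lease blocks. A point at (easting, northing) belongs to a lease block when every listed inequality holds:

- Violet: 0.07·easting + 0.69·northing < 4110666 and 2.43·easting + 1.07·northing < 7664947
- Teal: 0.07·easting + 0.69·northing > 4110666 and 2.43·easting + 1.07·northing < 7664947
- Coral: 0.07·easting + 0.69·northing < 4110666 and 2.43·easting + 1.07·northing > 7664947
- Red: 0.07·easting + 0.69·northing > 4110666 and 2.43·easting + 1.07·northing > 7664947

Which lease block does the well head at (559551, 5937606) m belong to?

0.07·559551 + 0.69·5937606 = 4136116.710, which is > 4110666
2.43·559551 + 1.07·5937606 = 7712947.350, which is > 7664947
This sign pattern matches Red.

Red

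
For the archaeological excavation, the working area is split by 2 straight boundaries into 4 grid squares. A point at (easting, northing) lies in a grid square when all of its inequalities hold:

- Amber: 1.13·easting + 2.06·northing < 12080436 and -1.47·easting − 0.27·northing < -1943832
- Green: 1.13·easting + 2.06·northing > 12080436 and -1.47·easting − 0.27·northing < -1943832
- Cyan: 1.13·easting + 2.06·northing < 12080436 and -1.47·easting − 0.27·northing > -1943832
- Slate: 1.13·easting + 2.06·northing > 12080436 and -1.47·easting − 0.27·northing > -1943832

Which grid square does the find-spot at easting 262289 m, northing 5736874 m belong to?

Slate

1.13·262289 + 2.06·5736874 = 12114347.010, which is > 12080436
-1.47·262289 − 0.27·5736874 = -1934520.810, which is > -1943832
This sign pattern matches Slate.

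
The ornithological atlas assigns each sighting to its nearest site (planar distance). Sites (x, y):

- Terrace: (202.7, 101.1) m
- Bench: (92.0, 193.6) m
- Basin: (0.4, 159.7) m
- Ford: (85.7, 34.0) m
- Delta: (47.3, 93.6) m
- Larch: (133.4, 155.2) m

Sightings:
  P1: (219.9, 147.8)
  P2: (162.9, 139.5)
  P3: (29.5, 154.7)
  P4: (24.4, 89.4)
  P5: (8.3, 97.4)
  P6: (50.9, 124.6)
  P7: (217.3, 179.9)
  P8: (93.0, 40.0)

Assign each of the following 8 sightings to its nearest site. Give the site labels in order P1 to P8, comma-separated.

P1 → Terrace (d²=2476.73)
P2 → Larch (d²=1116.74)
P3 → Basin (d²=871.81)
P4 → Delta (d²=542.05)
P5 → Delta (d²=1535.44)
P6 → Delta (d²=973.96)
P7 → Terrace (d²=6422.60)
P8 → Ford (d²=89.29)

Terrace, Larch, Basin, Delta, Delta, Delta, Terrace, Ford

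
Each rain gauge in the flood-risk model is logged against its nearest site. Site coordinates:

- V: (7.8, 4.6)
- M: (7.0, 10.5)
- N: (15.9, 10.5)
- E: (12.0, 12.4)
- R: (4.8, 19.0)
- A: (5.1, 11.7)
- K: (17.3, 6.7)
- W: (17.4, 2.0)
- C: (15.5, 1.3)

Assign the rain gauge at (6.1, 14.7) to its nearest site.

A

Squared distances to each site:
V: 104.900; M: 18.450; N: 113.680; E: 40.100; R: 20.180; A: 10.000; K: 189.440; W: 288.980; C: 267.920.
Minimum at A.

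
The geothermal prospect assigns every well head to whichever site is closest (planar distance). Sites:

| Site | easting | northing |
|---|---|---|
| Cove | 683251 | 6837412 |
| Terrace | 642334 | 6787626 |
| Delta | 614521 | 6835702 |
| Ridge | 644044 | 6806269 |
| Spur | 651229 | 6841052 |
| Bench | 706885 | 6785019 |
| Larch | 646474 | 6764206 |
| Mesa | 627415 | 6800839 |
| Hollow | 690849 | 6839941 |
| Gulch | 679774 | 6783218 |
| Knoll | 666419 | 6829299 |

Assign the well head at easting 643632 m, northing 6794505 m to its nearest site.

Squared distances to each site:
Cove: 3410675810.000; Terrace: 49005445.000; Delta: 2544643130.000; Ridge: 138561440.000; Spur: 2224337618.000; Bench: 4090926205.000; Larch: 926106365.000; Mesa: 303110645.000; Hollow: 4293875185.000; Gulch: 1433640533.000; Knoll: 1729869805.000.
Minimum at Terrace.

Terrace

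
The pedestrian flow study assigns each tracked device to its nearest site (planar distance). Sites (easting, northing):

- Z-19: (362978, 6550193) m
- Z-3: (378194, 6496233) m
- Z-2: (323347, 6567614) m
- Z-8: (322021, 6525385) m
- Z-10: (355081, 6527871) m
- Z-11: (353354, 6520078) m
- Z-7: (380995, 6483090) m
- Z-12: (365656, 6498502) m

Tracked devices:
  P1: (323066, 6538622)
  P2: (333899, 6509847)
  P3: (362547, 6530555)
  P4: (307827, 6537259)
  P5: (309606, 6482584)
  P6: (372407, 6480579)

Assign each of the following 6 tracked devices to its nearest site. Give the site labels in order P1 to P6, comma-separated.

Z-8, Z-8, Z-10, Z-8, Z-8, Z-7

P1 → Z-8 (d²=176310194.00)
P2 → Z-8 (d²=382516328.00)
P3 → Z-10 (d²=62945012.00)
P4 → Z-8 (d²=342461512.00)
P5 → Z-8 (d²=1986057826.00)
P6 → Z-7 (d²=80058865.00)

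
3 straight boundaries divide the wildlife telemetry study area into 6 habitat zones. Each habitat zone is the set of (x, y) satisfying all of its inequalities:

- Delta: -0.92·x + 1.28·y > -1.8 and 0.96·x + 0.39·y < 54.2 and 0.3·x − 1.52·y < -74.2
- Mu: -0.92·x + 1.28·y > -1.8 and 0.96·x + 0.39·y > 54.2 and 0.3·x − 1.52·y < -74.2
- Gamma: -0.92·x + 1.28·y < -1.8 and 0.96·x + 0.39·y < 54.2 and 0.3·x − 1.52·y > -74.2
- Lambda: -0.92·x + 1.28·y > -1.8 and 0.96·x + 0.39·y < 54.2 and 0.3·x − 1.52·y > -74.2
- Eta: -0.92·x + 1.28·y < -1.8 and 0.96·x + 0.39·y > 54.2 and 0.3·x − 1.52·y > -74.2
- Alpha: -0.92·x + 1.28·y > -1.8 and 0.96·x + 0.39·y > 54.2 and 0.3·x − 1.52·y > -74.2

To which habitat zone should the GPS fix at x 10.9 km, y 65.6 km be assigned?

-0.92·10.9 + 1.28·65.6 = 73.940, which is > -1.8
0.96·10.9 + 0.39·65.6 = 36.048, which is < 54.2
0.3·10.9 − 1.52·65.6 = -96.442, which is < -74.2
This sign pattern matches Delta.

Delta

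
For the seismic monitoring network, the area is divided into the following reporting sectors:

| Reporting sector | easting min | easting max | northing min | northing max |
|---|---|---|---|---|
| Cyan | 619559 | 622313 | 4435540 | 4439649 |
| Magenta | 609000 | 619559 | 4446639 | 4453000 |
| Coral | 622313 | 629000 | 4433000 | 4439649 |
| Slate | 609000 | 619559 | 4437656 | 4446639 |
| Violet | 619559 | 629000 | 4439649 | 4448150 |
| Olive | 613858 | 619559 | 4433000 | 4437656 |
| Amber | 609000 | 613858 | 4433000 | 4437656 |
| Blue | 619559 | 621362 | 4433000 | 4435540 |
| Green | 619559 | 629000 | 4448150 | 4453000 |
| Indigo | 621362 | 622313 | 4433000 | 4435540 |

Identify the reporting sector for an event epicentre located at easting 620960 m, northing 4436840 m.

Cyan

The point has easting = 620960 and northing = 4436840.
Only Cyan satisfies 619559 ≤ easting ≤ 622313 and 4435540 ≤ northing ≤ 4439649.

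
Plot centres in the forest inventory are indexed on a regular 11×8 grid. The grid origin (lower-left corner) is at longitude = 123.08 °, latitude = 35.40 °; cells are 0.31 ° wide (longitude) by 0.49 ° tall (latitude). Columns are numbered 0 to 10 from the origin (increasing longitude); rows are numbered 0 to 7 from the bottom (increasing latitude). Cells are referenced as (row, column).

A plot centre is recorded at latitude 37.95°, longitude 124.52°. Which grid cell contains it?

(5, 4)

Column index: ⌊(124.52 − 123.08) / 0.31⌋ = ⌊4.645⌋ = 4
Row offset from origin: ⌊(37.95 − 35.40) / 0.49⌋ = ⌊5.204⌋ = 5 → row 5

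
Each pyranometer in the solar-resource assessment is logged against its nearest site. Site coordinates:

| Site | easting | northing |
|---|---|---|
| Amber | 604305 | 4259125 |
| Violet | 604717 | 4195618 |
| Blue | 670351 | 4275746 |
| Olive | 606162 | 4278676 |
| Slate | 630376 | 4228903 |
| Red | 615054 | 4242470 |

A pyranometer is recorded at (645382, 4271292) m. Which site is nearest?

Blue

Squared distances to each site:
Amber: 1835355818.000; Violet: 7380196501.000; Blue: 643289077.000; Olive: 1592731856.000; Slate: 2022007357.000; Red: 1750495268.000.
Minimum at Blue.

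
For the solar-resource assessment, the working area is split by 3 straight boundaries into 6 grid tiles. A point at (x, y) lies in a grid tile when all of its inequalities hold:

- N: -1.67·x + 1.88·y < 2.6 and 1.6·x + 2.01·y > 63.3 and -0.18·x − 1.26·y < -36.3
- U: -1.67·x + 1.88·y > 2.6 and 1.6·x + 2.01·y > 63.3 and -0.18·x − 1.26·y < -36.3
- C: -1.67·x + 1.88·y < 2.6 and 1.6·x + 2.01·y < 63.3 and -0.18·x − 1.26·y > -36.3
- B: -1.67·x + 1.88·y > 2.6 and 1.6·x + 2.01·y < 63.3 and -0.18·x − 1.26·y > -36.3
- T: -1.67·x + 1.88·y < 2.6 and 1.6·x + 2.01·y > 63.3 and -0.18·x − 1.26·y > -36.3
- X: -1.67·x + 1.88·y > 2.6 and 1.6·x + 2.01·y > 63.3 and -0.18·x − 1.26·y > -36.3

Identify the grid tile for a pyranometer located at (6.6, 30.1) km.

-1.67·6.6 + 1.88·30.1 = 45.566, which is > 2.6
1.6·6.6 + 2.01·30.1 = 71.061, which is > 63.3
-0.18·6.6 − 1.26·30.1 = -39.114, which is < -36.3
This sign pattern matches U.

U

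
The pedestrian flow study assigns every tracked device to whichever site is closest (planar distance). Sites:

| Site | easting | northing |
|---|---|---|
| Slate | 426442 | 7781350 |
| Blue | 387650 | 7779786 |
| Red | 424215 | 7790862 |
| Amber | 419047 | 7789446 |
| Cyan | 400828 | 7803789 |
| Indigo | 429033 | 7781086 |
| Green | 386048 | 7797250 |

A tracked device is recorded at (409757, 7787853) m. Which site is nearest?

Squared distances to each site:
Slate: 320678234.000; Blue: 553795938.000; Red: 218087845.000; Amber: 88841749.000; Cyan: 333683137.000; Indigo: 417356465.000; Green: 650420290.000.
Minimum at Amber.

Amber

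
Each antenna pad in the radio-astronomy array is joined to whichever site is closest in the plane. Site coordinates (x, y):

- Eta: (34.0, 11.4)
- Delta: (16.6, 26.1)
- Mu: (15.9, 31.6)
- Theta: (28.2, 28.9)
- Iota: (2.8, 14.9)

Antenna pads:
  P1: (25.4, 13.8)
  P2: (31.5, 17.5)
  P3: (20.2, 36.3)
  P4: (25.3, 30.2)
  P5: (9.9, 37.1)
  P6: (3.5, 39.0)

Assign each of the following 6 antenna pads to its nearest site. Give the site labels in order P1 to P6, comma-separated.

Eta, Eta, Mu, Theta, Mu, Mu

P1 → Eta (d²=79.72)
P2 → Eta (d²=43.46)
P3 → Mu (d²=40.58)
P4 → Theta (d²=10.10)
P5 → Mu (d²=66.25)
P6 → Mu (d²=208.52)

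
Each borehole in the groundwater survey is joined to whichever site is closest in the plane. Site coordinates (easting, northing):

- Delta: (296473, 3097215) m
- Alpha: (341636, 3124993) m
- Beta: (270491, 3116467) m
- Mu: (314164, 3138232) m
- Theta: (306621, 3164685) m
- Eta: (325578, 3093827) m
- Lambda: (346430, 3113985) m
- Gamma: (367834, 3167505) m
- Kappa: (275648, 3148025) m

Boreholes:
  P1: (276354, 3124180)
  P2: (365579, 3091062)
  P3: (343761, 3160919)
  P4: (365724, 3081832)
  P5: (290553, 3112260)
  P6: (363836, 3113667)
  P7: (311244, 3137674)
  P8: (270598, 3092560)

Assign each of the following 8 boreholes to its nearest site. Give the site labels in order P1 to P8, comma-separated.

Beta, Lambda, Gamma, Lambda, Delta, Lambda, Mu, Beta

P1 → Beta (d²=93865138.00)
P2 → Lambda (d²=892148130.00)
P3 → Gamma (d²=622884725.00)
P4 → Lambda (d²=1406073845.00)
P5 → Delta (d²=261398425.00)
P6 → Lambda (d²=303069960.00)
P7 → Mu (d²=8837764.00)
P8 → Beta (d²=571556098.00)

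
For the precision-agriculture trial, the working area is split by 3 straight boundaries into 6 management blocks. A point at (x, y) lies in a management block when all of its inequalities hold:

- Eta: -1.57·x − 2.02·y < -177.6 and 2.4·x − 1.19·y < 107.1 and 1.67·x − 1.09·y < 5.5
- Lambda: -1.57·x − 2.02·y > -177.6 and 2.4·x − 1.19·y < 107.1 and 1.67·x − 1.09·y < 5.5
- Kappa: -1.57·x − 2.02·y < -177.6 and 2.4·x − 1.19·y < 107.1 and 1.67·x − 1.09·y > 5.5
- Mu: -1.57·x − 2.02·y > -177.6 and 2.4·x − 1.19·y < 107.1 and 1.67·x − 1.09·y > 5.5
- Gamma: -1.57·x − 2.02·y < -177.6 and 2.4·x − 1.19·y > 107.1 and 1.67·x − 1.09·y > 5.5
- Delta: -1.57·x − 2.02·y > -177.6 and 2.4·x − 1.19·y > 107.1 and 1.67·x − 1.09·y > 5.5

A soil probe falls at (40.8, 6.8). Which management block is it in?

Mu

-1.57·40.8 − 2.02·6.8 = -77.792, which is > -177.6
2.4·40.8 − 1.19·6.8 = 89.828, which is < 107.1
1.67·40.8 − 1.09·6.8 = 60.724, which is > 5.5
This sign pattern matches Mu.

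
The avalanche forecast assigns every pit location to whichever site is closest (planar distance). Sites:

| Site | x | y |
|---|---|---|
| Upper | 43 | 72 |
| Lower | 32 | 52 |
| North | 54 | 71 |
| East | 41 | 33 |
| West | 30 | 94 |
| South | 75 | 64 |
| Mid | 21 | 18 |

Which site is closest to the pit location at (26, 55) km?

Squared distances to each site:
Upper: 578.000; Lower: 45.000; North: 1040.000; East: 709.000; West: 1537.000; South: 2482.000; Mid: 1394.000.
Minimum at Lower.

Lower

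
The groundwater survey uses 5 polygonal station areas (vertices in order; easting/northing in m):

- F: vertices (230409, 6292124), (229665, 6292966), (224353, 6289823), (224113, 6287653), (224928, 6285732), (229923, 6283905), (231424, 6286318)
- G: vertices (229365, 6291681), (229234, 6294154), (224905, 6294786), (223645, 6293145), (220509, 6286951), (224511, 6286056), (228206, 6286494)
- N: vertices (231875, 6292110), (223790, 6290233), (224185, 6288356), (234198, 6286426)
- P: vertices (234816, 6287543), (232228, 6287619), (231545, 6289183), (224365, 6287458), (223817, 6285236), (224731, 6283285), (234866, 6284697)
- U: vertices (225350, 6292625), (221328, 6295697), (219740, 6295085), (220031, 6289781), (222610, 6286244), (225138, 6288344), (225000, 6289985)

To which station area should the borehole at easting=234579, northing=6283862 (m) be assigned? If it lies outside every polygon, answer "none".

none

Cast a ray rightward from (234579, 6283862). For each polygon, the edges (by vertex number in listed order) whose endpoints lie on opposite sides of northing = 6283862, where each meets that height, and whether that is right or left of the point:
F: no edge straddles that height → 0 crossings.
G: no edge straddles that height → 0 crossings.
N: no edge straddles that height → 0 crossings.
P: 5–6 at easting≈224460.7 (left), 6–7 at easting≈228872.6 (left) → 0 crossings.
U: no edge straddles that height → 0 crossings.
All counts are even, so the point lies outside every listed polygon.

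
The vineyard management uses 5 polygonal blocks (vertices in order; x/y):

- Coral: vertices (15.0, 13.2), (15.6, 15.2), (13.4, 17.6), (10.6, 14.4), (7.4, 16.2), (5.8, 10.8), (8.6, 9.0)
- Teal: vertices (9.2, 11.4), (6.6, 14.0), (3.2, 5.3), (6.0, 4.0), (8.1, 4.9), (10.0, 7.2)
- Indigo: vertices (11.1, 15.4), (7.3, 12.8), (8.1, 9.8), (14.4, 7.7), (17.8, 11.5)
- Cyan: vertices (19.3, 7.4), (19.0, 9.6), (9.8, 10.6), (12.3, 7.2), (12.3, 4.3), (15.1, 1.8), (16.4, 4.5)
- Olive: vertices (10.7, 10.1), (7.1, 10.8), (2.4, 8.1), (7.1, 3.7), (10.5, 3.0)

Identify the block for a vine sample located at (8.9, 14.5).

Cast a ray rightward from (8.9, 14.5). For each polygon, the edges (by vertex number in listed order) whose endpoints lie on opposite sides of y = 14.5, where each meets that height, and whether that is right or left of the point:
Coral: 1–2 at x≈15.39 (right), 3–4 at x≈10.69 (right), 4–5 at x≈10.42 (right), 5–6 at x≈6.90 (left) → 3 crossings.
Teal: no edge straddles that height → 0 crossings.
Indigo: 1–2 at x≈9.78 (right), 5–1 at x≈12.65 (right) → 2 crossings.
Cyan: no edge straddles that height → 0 crossings.
Olive: no edge straddles that height → 0 crossings.
Only Coral has an odd count, so the point is inside Coral.

Coral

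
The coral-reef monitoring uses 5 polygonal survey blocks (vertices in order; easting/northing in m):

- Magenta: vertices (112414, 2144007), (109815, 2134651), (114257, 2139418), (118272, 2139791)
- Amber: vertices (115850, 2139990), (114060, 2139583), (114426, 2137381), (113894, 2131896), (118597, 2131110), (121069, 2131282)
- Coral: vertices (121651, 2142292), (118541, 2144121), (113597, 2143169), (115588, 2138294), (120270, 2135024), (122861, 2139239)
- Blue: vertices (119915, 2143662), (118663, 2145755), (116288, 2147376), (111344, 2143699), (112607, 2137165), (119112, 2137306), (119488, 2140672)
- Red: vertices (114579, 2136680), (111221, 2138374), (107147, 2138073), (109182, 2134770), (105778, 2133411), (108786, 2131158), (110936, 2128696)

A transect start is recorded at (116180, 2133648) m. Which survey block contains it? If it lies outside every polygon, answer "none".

Amber

Cast a ray rightward from (116180, 2133648). For each polygon, the edges (by vertex number in listed order) whose endpoints lie on opposite sides of northing = 2133648, where each meets that height, and whether that is right or left of the point:
Magenta: no edge straddles that height → 0 crossings.
Amber: 3–4 at easting≈114063.9 (left), 6–1 at easting≈119651.0 (right) → 1 crossing.
Coral: no edge straddles that height → 0 crossings.
Blue: no edge straddles that height → 0 crossings.
Red: 4–5 at easting≈106371.6 (left), 7–1 at easting≈113195.5 (left) → 0 crossings.
Only Amber has an odd count, so the point is inside Amber.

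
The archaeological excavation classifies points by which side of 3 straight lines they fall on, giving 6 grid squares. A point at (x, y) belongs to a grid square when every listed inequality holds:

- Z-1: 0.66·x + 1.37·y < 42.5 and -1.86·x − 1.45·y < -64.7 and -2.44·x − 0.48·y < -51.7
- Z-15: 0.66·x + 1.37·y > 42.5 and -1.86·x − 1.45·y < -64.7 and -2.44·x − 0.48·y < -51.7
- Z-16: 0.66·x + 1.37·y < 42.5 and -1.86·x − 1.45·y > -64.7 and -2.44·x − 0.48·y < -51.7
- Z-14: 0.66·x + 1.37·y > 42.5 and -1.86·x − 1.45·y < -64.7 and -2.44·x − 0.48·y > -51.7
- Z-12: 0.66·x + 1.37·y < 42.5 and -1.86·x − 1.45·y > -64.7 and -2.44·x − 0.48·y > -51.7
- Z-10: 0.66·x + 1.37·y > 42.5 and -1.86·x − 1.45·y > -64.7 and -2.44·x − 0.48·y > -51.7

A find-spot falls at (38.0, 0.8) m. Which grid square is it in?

0.66·38.0 + 1.37·0.8 = 26.176, which is < 42.5
-1.86·38.0 − 1.45·0.8 = -71.840, which is < -64.7
-2.44·38.0 − 0.48·0.8 = -93.104, which is < -51.7
This sign pattern matches Z-1.

Z-1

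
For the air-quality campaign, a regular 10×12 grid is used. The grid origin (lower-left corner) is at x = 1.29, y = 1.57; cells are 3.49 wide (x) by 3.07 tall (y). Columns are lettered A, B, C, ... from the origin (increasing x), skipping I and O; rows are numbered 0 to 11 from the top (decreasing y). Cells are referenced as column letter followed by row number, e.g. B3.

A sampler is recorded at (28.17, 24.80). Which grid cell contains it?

Column index: ⌊(28.17 − 1.29) / 3.49⌋ = ⌊7.702⌋ = 7 → column H
Row offset from origin: ⌊(24.80 − 1.57) / 3.07⌋ = ⌊7.567⌋ = 7 → row 4 (counted from top)

H4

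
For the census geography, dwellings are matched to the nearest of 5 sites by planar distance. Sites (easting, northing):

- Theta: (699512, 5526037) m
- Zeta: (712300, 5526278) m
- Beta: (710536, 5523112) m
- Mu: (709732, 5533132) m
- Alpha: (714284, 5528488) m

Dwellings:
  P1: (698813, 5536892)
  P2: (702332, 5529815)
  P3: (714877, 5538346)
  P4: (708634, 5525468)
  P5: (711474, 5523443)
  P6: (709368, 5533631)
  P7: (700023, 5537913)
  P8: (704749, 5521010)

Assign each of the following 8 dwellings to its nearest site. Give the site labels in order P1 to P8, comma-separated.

Theta, Theta, Mu, Beta, Beta, Mu, Mu, Beta

P1 → Theta (d²=118319626.00)
P2 → Theta (d²=22225684.00)
P3 → Mu (d²=53656821.00)
P4 → Beta (d²=9168340.00)
P5 → Beta (d²=989405.00)
P6 → Mu (d²=381497.00)
P7 → Mu (d²=117122642.00)
P8 → Beta (d²=37907773.00)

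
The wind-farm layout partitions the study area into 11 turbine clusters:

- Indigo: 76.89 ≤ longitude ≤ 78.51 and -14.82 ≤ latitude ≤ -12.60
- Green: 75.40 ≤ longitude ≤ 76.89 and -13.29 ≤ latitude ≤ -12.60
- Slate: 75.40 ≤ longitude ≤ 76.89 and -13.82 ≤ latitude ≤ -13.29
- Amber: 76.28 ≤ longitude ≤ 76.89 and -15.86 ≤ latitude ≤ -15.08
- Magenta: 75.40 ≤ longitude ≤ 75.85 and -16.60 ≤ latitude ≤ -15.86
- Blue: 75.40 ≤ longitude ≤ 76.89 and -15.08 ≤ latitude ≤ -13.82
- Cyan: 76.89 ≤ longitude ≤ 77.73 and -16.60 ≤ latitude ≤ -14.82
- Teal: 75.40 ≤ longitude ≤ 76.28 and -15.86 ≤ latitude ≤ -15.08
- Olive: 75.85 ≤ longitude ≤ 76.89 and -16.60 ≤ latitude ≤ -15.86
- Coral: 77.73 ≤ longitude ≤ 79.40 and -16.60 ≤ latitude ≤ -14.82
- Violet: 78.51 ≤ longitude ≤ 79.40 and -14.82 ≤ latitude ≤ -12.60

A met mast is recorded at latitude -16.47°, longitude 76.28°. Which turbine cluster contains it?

Olive

The point has longitude = 76.28 and latitude = -16.47.
Only Olive satisfies 75.85 ≤ longitude ≤ 76.89 and -16.60 ≤ latitude ≤ -15.86.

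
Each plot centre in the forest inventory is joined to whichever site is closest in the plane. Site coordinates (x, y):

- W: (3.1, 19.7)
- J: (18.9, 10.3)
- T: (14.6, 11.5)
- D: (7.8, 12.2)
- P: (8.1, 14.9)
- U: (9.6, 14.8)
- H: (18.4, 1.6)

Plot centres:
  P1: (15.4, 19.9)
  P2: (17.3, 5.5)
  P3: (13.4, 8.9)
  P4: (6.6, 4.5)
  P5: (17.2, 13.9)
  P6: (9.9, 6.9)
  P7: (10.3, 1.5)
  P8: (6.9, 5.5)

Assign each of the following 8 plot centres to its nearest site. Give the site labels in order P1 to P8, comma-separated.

U, H, T, D, T, D, H, D

P1 → U (d²=59.65)
P2 → H (d²=16.42)
P3 → T (d²=8.20)
P4 → D (d²=60.73)
P5 → T (d²=12.52)
P6 → D (d²=32.50)
P7 → H (d²=65.62)
P8 → D (d²=45.70)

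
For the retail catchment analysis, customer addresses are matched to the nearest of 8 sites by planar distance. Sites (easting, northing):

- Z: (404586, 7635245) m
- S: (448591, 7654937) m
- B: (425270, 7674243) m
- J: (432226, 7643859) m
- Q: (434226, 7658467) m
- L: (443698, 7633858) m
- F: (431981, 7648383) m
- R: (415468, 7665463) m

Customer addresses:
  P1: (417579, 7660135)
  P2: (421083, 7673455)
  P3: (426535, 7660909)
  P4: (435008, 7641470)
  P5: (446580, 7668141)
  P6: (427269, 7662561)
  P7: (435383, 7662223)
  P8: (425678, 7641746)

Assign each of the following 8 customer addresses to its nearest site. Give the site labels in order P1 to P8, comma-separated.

P1 → R (d²=32843905.00)
P2 → B (d²=18151913.00)
P3 → Q (d²=65114845.00)
P4 → J (d²=13446845.00)
P5 → S (d²=178389737.00)
P6 → Q (d²=65160685.00)
P7 → Q (d²=15446185.00)
P8 → J (d²=47341073.00)

R, B, Q, J, S, Q, Q, J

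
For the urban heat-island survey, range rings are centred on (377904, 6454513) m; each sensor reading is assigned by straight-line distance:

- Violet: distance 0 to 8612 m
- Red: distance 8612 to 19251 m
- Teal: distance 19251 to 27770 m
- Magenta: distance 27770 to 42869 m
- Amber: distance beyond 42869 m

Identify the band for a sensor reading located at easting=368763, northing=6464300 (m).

Red

Distance = √((368763−377904)² + (6464300−6454513)²) = √(83557881.000 + 95785369.000) = 13391.910 m.
8612 ≤ 13391.910 < 19251 → Red.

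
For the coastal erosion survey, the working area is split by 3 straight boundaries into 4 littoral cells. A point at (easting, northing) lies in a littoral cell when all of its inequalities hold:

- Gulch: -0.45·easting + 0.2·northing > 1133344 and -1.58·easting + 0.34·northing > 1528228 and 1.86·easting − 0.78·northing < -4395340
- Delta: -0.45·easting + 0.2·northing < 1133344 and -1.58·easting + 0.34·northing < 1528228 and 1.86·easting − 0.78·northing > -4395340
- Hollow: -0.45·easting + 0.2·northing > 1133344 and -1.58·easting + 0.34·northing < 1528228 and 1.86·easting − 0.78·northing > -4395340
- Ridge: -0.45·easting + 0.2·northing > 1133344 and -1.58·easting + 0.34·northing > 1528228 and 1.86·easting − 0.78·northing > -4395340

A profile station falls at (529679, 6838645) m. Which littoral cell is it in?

-0.45·529679 + 0.2·6838645 = 1129373.450, which is < 1133344
-1.58·529679 + 0.34·6838645 = 1488246.480, which is < 1528228
1.86·529679 − 0.78·6838645 = -4348940.160, which is > -4395340
This sign pattern matches Delta.

Delta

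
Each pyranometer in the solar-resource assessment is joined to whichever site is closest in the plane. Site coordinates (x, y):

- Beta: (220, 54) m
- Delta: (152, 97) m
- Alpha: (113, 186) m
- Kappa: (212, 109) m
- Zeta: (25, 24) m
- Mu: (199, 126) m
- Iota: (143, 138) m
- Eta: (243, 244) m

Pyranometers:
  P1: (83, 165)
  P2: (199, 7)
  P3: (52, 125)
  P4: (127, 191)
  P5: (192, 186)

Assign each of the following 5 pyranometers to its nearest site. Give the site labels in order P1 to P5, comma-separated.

P1 → Alpha (d²=1341.00)
P2 → Beta (d²=2650.00)
P3 → Alpha (d²=7442.00)
P4 → Alpha (d²=221.00)
P5 → Mu (d²=3649.00)

Alpha, Beta, Alpha, Alpha, Mu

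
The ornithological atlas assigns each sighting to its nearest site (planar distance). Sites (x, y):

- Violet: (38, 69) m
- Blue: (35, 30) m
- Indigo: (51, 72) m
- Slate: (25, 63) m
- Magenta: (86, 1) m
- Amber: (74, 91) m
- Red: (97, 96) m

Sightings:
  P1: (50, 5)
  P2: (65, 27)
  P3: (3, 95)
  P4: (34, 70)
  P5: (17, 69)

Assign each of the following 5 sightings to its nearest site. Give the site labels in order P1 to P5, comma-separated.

Blue, Blue, Slate, Violet, Slate

P1 → Blue (d²=850.00)
P2 → Blue (d²=909.00)
P3 → Slate (d²=1508.00)
P4 → Violet (d²=17.00)
P5 → Slate (d²=100.00)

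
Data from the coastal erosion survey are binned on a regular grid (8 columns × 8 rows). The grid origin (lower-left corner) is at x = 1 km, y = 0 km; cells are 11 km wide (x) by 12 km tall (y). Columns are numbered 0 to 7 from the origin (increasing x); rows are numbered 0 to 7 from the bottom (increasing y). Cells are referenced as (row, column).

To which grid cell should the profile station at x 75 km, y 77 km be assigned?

(6, 6)

Column index: ⌊(75 − 1) / 11⌋ = ⌊6.727⌋ = 6
Row offset from origin: ⌊(77 − 0) / 12⌋ = ⌊6.417⌋ = 6 → row 6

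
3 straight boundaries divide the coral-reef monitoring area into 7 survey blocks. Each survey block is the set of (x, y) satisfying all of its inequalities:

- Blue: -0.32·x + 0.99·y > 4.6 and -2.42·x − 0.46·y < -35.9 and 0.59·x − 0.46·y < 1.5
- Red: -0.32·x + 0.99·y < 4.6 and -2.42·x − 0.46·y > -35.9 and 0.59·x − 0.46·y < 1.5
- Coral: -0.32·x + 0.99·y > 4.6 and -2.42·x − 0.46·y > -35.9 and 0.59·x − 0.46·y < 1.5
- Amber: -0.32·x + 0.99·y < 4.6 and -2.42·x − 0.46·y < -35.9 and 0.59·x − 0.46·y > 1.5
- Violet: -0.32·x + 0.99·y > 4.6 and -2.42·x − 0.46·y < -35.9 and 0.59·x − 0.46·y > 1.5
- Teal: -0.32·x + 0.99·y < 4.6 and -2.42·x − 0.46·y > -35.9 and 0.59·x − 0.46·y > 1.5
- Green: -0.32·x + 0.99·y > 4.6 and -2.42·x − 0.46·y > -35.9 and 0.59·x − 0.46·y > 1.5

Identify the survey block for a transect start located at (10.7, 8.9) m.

Green

-0.32·10.7 + 0.99·8.9 = 5.387, which is > 4.6
-2.42·10.7 − 0.46·8.9 = -29.988, which is > -35.9
0.59·10.7 − 0.46·8.9 = 2.219, which is > 1.5
This sign pattern matches Green.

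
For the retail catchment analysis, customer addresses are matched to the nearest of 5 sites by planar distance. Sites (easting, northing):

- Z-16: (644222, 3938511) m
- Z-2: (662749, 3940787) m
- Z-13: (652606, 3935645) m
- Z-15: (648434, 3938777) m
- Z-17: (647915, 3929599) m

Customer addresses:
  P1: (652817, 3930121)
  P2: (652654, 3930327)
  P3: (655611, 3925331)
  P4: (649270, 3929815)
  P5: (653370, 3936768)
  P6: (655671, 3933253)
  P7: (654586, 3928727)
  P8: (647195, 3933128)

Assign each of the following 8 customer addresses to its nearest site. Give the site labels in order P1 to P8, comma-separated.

P1 → Z-17 (d²=24302088.00)
P2 → Z-17 (d²=22988105.00)
P3 → Z-17 (d²=77444240.00)
P4 → Z-17 (d²=1882681.00)
P5 → Z-13 (d²=1844825.00)
P6 → Z-13 (d²=15115889.00)
P7 → Z-17 (d²=45262625.00)
P8 → Z-17 (d²=12972241.00)

Z-17, Z-17, Z-17, Z-17, Z-13, Z-13, Z-17, Z-17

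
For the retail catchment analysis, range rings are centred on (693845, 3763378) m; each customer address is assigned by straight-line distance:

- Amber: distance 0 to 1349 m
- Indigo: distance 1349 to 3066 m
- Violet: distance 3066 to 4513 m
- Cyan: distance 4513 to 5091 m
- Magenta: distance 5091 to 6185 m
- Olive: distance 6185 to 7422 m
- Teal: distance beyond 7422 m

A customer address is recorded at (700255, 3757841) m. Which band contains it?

Distance = √((700255−693845)² + (3757841−3763378)²) = √(41088100.000 + 30658369.000) = 8470.329 m.
7422 ≤ 8470.329 < ∞ → Teal.

Teal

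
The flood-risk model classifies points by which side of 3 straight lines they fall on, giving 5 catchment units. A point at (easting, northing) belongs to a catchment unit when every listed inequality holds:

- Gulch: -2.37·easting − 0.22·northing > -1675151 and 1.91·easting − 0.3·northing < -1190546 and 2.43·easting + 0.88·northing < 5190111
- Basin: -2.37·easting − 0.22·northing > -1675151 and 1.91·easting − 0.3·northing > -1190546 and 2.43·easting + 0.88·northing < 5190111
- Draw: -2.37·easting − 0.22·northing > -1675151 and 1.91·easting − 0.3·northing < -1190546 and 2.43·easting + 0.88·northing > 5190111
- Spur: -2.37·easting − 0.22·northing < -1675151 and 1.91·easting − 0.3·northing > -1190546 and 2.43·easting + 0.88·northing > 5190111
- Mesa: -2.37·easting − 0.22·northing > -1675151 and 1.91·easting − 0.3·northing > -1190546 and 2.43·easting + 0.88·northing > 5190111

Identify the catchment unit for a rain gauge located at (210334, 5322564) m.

Draw

-2.37·210334 − 0.22·5322564 = -1669455.660, which is > -1675151
1.91·210334 − 0.3·5322564 = -1195031.260, which is < -1190546
2.43·210334 + 0.88·5322564 = 5194967.940, which is > 5190111
This sign pattern matches Draw.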